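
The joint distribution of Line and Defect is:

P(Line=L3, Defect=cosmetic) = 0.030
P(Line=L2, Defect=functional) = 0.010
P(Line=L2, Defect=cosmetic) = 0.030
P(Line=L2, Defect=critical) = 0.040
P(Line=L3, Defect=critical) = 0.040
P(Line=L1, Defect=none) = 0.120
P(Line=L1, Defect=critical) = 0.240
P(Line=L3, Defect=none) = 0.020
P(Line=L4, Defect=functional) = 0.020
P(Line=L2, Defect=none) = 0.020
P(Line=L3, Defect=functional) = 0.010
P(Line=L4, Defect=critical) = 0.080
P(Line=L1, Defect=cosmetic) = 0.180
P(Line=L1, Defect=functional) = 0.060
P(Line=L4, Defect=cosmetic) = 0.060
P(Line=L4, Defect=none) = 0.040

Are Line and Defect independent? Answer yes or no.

Every cell satisfies P(Line,Defect) = P(Line)·P(Defect). For instance P(Line=L4) = 0.200, P(Defect=none) = 0.200, and 0.200×0.200 = 0.040 matches the joint entry. So Line and Defect are independent.

yes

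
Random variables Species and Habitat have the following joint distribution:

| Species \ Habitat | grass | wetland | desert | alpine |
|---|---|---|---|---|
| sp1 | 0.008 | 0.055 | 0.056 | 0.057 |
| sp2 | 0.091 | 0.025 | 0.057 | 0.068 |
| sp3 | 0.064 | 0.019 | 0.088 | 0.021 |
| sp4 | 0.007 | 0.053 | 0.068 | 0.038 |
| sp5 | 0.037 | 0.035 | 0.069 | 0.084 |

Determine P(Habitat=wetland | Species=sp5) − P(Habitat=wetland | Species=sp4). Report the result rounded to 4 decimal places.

P(Species=sp5) = 0.037 + 0.035 + 0.069 + 0.084 = 0.225; P(Habitat=wetland | Species=sp5) = 0.035/0.225 = 0.15556.
P(Species=sp4) = 0.007 + 0.053 + 0.068 + 0.038 = 0.166; P(Habitat=wetland | Species=sp4) = 0.053/0.166 = 0.31928.
Difference = -0.1637.

-0.1637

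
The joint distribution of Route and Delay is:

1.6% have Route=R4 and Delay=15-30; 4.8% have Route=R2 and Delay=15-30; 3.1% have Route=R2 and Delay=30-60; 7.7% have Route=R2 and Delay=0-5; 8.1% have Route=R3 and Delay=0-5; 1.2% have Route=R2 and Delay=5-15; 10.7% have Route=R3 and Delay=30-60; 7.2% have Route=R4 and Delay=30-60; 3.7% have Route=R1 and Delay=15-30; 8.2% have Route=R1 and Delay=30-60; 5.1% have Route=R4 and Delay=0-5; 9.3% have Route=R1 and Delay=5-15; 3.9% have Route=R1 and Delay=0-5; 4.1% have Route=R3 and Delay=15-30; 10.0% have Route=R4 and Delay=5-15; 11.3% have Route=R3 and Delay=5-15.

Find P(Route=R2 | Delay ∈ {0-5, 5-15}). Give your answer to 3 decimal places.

P(Delay=0-5) = 0.039 + 0.077 + 0.081 + 0.051 = 0.248.
P(Delay=5-15) = 0.093 + 0.012 + 0.113 + 0.100 = 0.318.
P(Delay ∈ {0-5, 5-15}) = 0.248 + 0.318 = 0.566; P(Route=R2, Delay ∈ {0-5, 5-15}) = 0.077 + 0.012 = 0.089.
P(Route=R2 | Delay ∈ {0-5, 5-15}) = 0.089/0.566 = 0.157.

0.157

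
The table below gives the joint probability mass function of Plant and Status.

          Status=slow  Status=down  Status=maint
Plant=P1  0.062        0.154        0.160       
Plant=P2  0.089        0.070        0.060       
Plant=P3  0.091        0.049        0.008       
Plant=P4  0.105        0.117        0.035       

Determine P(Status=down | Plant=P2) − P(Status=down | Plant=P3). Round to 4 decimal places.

P(Plant=P2) = 0.089 + 0.070 + 0.060 = 0.219; P(Status=down | Plant=P2) = 0.070/0.219 = 0.31963.
P(Plant=P3) = 0.091 + 0.049 + 0.008 = 0.148; P(Status=down | Plant=P3) = 0.049/0.148 = 0.33108.
Difference = -0.0114.

-0.0114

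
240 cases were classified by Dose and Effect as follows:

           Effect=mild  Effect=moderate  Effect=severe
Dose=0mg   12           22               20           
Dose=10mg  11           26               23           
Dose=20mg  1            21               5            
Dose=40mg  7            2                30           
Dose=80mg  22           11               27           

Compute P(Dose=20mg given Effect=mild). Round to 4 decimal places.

Total with Effect=mild: 12 + 11 + 1 + 7 + 22 = 53.
P(Dose=20mg | Effect=mild) = 1/53 = 0.0189.

0.0189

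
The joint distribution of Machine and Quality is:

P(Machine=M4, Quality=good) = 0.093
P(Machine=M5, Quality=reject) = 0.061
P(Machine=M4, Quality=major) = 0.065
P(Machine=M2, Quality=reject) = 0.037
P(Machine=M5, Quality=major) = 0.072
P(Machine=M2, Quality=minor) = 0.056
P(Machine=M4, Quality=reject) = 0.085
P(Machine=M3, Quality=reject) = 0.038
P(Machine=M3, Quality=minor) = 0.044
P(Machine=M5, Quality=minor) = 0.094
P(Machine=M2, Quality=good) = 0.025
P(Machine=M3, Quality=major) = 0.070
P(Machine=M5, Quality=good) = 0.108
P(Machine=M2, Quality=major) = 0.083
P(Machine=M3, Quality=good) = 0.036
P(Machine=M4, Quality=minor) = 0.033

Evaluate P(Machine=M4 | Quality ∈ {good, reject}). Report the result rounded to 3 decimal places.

P(Quality=good) = 0.025 + 0.036 + 0.093 + 0.108 = 0.262.
P(Quality=reject) = 0.037 + 0.038 + 0.085 + 0.061 = 0.221.
P(Quality ∈ {good, reject}) = 0.262 + 0.221 = 0.483; P(Machine=M4, Quality ∈ {good, reject}) = 0.093 + 0.085 = 0.178.
P(Machine=M4 | Quality ∈ {good, reject}) = 0.178/0.483 = 0.369.

0.369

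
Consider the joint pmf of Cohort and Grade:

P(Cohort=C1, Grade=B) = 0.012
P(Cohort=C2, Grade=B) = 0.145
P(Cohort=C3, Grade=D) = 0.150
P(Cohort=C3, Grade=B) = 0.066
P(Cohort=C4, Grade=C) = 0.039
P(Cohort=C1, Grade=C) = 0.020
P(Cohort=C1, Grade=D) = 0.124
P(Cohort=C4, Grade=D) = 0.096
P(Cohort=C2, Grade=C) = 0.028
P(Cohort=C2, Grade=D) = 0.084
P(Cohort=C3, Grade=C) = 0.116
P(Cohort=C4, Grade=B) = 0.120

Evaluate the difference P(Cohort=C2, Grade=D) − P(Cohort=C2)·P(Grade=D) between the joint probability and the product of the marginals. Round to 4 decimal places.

-0.0327

P(Cohort=C2) = 0.145 + 0.028 + 0.084 = 0.257.
P(Grade=D) = 0.124 + 0.084 + 0.150 + 0.096 = 0.454.
P(Cohort=C2, Grade=D) − P(Cohort=C2)P(Grade=D) = 0.084 − 0.257×0.454 = -0.0327.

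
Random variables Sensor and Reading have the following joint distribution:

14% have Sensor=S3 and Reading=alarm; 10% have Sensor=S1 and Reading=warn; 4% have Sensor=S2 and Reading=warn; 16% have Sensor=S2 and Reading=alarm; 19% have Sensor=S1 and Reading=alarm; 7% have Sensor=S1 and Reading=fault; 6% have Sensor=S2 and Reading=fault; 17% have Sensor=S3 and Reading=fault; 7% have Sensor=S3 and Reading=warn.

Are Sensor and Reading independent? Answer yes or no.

P(Sensor=S3) = 0.38 and P(Reading=fault) = 0.30, so their product is 0.1140, but P(Sensor=S3, Reading=fault) = 0.17. Since these differ, Sensor and Reading are not independent.

no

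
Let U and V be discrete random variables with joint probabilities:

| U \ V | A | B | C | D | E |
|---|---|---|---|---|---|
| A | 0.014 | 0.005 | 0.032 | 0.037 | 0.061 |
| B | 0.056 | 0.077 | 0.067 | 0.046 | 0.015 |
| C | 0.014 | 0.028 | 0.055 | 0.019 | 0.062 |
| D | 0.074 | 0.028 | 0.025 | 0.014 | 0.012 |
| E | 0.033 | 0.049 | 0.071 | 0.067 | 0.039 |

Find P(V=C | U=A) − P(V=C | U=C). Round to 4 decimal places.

-0.0942

P(U=A) = 0.014 + 0.005 + 0.032 + 0.037 + 0.061 = 0.149; P(V=C | U=A) = 0.032/0.149 = 0.21477.
P(U=C) = 0.014 + 0.028 + 0.055 + 0.019 + 0.062 = 0.178; P(V=C | U=C) = 0.055/0.178 = 0.30899.
Difference = -0.0942.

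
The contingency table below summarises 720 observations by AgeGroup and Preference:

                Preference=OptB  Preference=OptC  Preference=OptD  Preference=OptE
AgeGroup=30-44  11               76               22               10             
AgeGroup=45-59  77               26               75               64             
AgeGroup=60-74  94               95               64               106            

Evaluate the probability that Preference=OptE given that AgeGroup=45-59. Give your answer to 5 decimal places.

0.26446

Total with AgeGroup=45-59: 77 + 26 + 75 + 64 = 242.
P(Preference=OptE | AgeGroup=45-59) = 64/242 = 0.26446.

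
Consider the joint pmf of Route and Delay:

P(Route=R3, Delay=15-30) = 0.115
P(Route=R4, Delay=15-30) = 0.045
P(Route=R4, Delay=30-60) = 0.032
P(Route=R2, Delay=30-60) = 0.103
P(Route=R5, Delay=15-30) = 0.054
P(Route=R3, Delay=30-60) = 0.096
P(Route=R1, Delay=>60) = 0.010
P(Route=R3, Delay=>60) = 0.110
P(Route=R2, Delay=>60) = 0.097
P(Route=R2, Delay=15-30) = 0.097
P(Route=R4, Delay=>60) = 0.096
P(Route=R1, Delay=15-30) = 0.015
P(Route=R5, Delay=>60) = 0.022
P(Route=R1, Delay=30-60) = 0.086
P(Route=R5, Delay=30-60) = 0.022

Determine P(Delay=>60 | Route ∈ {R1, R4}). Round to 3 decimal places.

0.373

P(Route=R1) = 0.015 + 0.086 + 0.010 = 0.111.
P(Route=R4) = 0.045 + 0.032 + 0.096 = 0.173.
P(Route ∈ {R1, R4}) = 0.111 + 0.173 = 0.284; P(Delay=>60, Route ∈ {R1, R4}) = 0.010 + 0.096 = 0.106.
P(Delay=>60 | Route ∈ {R1, R4}) = 0.106/0.284 = 0.373.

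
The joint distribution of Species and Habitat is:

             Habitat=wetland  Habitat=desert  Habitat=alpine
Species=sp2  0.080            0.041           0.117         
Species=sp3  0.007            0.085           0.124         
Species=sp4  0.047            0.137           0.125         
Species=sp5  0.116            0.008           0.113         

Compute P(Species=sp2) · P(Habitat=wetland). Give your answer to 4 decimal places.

0.0595

P(Species=sp2) = 0.080 + 0.041 + 0.117 = 0.238.
P(Habitat=wetland) = 0.080 + 0.007 + 0.047 + 0.116 = 0.250.
Product: 0.238 × 0.250 = 0.0595.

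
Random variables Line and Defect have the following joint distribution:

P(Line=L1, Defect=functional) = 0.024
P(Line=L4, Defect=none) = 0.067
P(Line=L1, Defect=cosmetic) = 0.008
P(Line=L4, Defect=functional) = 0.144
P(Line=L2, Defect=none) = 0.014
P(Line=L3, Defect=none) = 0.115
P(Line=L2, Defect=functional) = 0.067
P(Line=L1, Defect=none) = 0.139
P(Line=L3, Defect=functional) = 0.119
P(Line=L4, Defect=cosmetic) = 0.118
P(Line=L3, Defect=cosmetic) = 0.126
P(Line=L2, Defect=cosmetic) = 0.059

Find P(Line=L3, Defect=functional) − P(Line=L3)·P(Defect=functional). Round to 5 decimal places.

-0.00844

P(Line=L3) = 0.115 + 0.126 + 0.119 = 0.360.
P(Defect=functional) = 0.024 + 0.067 + 0.119 + 0.144 = 0.354.
P(Line=L3, Defect=functional) − P(Line=L3)P(Defect=functional) = 0.119 − 0.360×0.354 = -0.00844.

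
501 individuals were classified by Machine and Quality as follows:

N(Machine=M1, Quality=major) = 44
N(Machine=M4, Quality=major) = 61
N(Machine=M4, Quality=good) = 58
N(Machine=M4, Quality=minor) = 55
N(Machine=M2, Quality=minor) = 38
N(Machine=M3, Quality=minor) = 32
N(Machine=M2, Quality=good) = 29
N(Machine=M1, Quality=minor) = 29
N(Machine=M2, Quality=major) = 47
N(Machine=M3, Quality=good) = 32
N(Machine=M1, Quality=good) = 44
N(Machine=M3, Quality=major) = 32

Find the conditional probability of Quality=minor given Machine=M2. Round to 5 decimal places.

0.33333

Total with Machine=M2: 29 + 38 + 47 = 114.
P(Quality=minor | Machine=M2) = 38/114 = 0.33333.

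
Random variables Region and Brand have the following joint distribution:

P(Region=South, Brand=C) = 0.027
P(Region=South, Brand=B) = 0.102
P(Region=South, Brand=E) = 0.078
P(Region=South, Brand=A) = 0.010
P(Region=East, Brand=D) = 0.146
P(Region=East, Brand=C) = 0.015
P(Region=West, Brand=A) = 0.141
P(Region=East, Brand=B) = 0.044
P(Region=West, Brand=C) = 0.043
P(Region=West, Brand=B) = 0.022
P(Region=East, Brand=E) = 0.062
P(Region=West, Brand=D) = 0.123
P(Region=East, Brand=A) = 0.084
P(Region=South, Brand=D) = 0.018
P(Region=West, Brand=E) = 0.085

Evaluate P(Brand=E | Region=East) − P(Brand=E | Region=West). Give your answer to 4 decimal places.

-0.0287

P(Region=East) = 0.084 + 0.044 + 0.015 + 0.146 + 0.062 = 0.351; P(Brand=E | Region=East) = 0.062/0.351 = 0.17664.
P(Region=West) = 0.141 + 0.022 + 0.043 + 0.123 + 0.085 = 0.414; P(Brand=E | Region=West) = 0.085/0.414 = 0.20531.
Difference = -0.0287.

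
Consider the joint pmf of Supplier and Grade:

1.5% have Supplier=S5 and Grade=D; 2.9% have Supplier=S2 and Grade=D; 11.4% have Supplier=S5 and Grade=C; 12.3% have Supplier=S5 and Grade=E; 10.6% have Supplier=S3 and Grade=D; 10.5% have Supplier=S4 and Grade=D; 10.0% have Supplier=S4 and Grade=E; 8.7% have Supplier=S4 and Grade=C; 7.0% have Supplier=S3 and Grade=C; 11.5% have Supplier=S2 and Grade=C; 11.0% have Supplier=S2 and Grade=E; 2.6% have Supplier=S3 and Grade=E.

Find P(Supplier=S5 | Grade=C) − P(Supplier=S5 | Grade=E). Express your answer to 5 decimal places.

P(Grade=C) = 0.115 + 0.070 + 0.087 + 0.114 = 0.386; P(Supplier=S5 | Grade=C) = 0.114/0.386 = 0.295337.
P(Grade=E) = 0.110 + 0.026 + 0.100 + 0.123 = 0.359; P(Supplier=S5 | Grade=E) = 0.123/0.359 = 0.342618.
Difference = -0.04728.

-0.04728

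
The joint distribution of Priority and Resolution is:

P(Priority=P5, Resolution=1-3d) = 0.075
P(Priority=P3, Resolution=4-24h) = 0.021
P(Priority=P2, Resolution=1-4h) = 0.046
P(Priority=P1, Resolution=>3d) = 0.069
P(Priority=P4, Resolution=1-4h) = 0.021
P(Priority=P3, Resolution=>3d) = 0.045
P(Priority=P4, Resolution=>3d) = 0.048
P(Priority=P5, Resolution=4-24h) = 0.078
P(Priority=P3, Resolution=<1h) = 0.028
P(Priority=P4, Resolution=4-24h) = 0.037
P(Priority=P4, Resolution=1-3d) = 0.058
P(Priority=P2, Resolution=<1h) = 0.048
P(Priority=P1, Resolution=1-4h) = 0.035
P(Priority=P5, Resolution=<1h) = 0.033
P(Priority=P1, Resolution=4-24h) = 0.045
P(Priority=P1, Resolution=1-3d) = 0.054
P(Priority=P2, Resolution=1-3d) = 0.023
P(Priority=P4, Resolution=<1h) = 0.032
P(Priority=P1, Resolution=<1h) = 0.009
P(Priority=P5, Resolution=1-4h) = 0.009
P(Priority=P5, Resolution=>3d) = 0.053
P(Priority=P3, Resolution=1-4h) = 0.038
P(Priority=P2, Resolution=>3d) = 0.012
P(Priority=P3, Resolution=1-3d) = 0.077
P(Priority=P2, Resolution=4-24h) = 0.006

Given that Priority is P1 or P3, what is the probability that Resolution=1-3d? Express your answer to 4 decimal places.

P(Priority=P1) = 0.009 + 0.035 + 0.045 + 0.054 + 0.069 = 0.212.
P(Priority=P3) = 0.028 + 0.038 + 0.021 + 0.077 + 0.045 = 0.209.
P(Priority ∈ {P1, P3}) = 0.212 + 0.209 = 0.421; P(Resolution=1-3d, Priority ∈ {P1, P3}) = 0.054 + 0.077 = 0.131.
P(Resolution=1-3d | Priority ∈ {P1, P3}) = 0.131/0.421 = 0.3112.

0.3112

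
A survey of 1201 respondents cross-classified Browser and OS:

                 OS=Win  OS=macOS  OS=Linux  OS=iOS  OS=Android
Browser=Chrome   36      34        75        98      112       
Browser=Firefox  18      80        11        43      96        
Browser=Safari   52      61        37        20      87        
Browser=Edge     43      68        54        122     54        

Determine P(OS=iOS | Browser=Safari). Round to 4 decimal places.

0.0778

Total with Browser=Safari: 52 + 61 + 37 + 20 + 87 = 257.
P(OS=iOS | Browser=Safari) = 20/257 = 0.0778.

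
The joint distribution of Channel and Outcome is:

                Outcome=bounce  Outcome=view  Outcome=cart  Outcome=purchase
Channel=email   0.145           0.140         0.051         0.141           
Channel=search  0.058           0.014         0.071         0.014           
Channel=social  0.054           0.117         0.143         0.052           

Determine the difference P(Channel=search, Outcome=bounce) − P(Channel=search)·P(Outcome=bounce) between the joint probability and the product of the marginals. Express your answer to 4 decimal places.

P(Channel=search) = 0.058 + 0.014 + 0.071 + 0.014 = 0.157.
P(Outcome=bounce) = 0.145 + 0.058 + 0.054 = 0.257.
P(Channel=search, Outcome=bounce) − P(Channel=search)P(Outcome=bounce) = 0.058 − 0.157×0.257 = 0.0177.

0.0177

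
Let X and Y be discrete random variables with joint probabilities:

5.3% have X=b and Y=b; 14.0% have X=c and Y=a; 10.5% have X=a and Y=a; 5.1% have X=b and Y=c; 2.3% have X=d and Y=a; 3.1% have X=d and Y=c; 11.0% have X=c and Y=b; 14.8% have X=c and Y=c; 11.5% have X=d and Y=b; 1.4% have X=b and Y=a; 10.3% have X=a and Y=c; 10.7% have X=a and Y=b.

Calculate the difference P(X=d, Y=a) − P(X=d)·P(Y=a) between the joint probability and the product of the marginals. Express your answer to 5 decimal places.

-0.02466

P(X=d) = 0.023 + 0.115 + 0.031 = 0.169.
P(Y=a) = 0.105 + 0.014 + 0.140 + 0.023 = 0.282.
P(X=d, Y=a) − P(X=d)P(Y=a) = 0.023 − 0.169×0.282 = -0.02466.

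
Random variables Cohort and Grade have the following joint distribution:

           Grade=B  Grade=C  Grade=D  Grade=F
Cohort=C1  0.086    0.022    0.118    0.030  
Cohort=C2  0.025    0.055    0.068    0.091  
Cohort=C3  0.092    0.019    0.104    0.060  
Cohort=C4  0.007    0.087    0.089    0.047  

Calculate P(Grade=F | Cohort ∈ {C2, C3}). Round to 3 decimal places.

0.294

P(Cohort=C2) = 0.025 + 0.055 + 0.068 + 0.091 = 0.239.
P(Cohort=C3) = 0.092 + 0.019 + 0.104 + 0.060 = 0.275.
P(Cohort ∈ {C2, C3}) = 0.239 + 0.275 = 0.514; P(Grade=F, Cohort ∈ {C2, C3}) = 0.091 + 0.060 = 0.151.
P(Grade=F | Cohort ∈ {C2, C3}) = 0.151/0.514 = 0.294.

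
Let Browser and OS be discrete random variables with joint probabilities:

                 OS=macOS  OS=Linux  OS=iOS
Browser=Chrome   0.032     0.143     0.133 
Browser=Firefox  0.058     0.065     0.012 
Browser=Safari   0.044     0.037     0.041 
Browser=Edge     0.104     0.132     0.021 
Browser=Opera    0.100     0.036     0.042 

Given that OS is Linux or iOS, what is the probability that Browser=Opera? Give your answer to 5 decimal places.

0.11782

P(OS=Linux) = 0.143 + 0.065 + 0.037 + 0.132 + 0.036 = 0.413.
P(OS=iOS) = 0.133 + 0.012 + 0.041 + 0.021 + 0.042 = 0.249.
P(OS ∈ {Linux, iOS}) = 0.413 + 0.249 = 0.662; P(Browser=Opera, OS ∈ {Linux, iOS}) = 0.036 + 0.042 = 0.078.
P(Browser=Opera | OS ∈ {Linux, iOS}) = 0.078/0.662 = 0.11782.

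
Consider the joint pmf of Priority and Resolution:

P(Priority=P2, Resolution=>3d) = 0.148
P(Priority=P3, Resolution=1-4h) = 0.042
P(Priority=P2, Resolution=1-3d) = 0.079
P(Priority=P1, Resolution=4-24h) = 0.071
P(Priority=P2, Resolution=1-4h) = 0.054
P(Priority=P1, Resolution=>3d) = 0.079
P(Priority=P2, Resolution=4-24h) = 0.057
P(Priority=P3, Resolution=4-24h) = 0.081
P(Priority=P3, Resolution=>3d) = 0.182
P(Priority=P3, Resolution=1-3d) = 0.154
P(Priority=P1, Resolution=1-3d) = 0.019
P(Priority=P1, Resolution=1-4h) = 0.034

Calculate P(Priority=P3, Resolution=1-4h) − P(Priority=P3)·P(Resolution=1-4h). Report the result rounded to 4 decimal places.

P(Priority=P3) = 0.042 + 0.081 + 0.154 + 0.182 = 0.459.
P(Resolution=1-4h) = 0.034 + 0.054 + 0.042 = 0.130.
P(Priority=P3, Resolution=1-4h) − P(Priority=P3)P(Resolution=1-4h) = 0.042 − 0.459×0.130 = -0.0177.

-0.0177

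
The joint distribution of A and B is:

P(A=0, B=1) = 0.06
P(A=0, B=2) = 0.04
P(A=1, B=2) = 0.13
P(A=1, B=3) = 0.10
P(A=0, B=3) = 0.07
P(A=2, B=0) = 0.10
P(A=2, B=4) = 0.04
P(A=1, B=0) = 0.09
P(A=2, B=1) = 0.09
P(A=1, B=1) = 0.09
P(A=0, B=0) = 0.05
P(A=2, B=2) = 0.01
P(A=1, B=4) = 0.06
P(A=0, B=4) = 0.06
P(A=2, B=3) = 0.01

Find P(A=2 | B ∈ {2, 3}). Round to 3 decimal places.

0.056

P(B=2) = 0.04 + 0.13 + 0.01 = 0.18.
P(B=3) = 0.07 + 0.10 + 0.01 = 0.18.
P(B ∈ {2, 3}) = 0.18 + 0.18 = 0.36; P(A=2, B ∈ {2, 3}) = 0.01 + 0.01 = 0.02.
P(A=2 | B ∈ {2, 3}) = 0.02/0.36 = 0.056.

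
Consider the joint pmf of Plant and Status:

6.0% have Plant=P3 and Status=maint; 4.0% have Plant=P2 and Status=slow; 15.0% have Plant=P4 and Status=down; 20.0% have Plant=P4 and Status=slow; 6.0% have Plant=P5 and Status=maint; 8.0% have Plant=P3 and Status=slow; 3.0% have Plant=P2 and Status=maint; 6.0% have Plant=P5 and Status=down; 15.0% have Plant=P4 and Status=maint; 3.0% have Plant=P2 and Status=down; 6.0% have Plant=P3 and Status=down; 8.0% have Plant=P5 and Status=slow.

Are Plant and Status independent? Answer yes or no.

Every cell satisfies P(Plant,Status) = P(Plant)·P(Status). For instance P(Plant=P4) = 0.500, P(Status=down) = 0.300, and 0.500×0.300 = 0.150 matches the joint entry. So Plant and Status are independent.

yes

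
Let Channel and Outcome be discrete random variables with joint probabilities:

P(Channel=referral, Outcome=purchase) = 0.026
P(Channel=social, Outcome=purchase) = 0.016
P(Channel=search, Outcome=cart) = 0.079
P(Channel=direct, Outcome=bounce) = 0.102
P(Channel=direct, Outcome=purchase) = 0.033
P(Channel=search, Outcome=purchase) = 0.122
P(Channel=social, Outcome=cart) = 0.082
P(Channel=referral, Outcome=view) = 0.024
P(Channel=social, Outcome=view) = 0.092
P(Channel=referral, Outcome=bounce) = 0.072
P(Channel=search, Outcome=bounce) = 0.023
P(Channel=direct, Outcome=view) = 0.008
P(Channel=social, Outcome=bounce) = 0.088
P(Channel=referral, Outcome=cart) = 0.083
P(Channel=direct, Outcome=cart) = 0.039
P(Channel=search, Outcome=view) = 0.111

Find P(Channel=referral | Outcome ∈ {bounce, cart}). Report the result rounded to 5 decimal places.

P(Outcome=bounce) = 0.023 + 0.088 + 0.102 + 0.072 = 0.285.
P(Outcome=cart) = 0.079 + 0.082 + 0.039 + 0.083 = 0.283.
P(Outcome ∈ {bounce, cart}) = 0.285 + 0.283 = 0.568; P(Channel=referral, Outcome ∈ {bounce, cart}) = 0.072 + 0.083 = 0.155.
P(Channel=referral | Outcome ∈ {bounce, cart}) = 0.155/0.568 = 0.27289.

0.27289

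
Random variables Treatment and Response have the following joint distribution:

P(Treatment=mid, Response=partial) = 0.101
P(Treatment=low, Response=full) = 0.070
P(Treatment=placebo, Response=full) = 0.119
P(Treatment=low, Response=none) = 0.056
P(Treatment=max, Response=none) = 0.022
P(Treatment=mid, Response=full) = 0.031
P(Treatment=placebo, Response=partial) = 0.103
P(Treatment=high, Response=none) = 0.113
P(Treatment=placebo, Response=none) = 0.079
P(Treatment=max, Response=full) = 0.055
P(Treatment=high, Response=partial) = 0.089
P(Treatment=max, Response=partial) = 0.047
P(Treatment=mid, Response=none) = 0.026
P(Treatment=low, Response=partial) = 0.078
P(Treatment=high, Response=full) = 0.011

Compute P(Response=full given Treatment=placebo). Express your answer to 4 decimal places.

P(Treatment=placebo) = 0.079 + 0.103 + 0.119 = 0.301.
P(Response=full | Treatment=placebo) = 0.119/0.301 = 0.3953.

0.3953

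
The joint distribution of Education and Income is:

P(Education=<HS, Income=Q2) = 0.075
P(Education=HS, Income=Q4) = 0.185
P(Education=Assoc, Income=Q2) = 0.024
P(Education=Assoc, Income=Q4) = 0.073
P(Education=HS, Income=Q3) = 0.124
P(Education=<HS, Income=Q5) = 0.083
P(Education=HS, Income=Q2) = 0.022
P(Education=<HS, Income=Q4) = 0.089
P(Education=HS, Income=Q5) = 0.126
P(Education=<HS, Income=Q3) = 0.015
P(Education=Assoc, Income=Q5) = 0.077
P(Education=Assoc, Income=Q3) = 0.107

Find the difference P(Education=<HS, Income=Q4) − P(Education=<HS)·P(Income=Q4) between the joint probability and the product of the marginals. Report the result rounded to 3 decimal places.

P(Education=<HS) = 0.075 + 0.015 + 0.089 + 0.083 = 0.262.
P(Income=Q4) = 0.089 + 0.185 + 0.073 = 0.347.
P(Education=<HS, Income=Q4) − P(Education=<HS)P(Income=Q4) = 0.089 − 0.262×0.347 = -0.002.

-0.002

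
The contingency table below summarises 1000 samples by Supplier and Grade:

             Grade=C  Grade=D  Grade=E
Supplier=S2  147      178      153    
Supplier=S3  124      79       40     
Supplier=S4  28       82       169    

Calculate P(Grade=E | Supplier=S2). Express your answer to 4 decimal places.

0.3201

Total with Supplier=S2: 147 + 178 + 153 = 478.
P(Grade=E | Supplier=S2) = 153/478 = 0.3201.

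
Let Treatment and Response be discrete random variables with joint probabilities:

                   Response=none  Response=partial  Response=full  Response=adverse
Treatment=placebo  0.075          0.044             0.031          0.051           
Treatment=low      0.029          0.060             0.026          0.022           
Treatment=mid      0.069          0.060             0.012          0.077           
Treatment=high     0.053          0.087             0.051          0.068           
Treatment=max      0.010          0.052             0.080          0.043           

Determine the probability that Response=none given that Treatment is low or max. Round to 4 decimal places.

0.1211

P(Treatment=low) = 0.029 + 0.060 + 0.026 + 0.022 = 0.137.
P(Treatment=max) = 0.010 + 0.052 + 0.080 + 0.043 = 0.185.
P(Treatment ∈ {low, max}) = 0.137 + 0.185 = 0.322; P(Response=none, Treatment ∈ {low, max}) = 0.029 + 0.010 = 0.039.
P(Response=none | Treatment ∈ {low, max}) = 0.039/0.322 = 0.1211.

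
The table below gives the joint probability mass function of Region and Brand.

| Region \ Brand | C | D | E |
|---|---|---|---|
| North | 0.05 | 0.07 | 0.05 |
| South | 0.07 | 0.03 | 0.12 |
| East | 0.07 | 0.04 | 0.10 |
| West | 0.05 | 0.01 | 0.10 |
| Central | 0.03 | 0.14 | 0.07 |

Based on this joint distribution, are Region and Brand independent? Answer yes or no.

no

P(Region=Central) = 0.24 and P(Brand=D) = 0.29, so their product is 0.0696, but P(Region=Central, Brand=D) = 0.14. Since these differ, Region and Brand are not independent.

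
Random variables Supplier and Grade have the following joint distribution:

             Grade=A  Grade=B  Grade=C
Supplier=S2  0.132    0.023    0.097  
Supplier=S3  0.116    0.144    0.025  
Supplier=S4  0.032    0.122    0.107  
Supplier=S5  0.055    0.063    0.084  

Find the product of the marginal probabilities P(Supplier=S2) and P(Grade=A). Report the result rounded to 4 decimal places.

0.0844

P(Supplier=S2) = 0.132 + 0.023 + 0.097 = 0.252.
P(Grade=A) = 0.132 + 0.116 + 0.032 + 0.055 = 0.335.
Product: 0.252 × 0.335 = 0.0844.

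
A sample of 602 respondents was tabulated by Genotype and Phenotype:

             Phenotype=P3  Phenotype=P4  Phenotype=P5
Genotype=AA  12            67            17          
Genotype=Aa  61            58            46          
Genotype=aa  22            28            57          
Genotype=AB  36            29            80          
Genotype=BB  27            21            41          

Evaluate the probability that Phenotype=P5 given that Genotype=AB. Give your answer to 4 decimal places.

Total with Genotype=AB: 36 + 29 + 80 = 145.
P(Phenotype=P5 | Genotype=AB) = 80/145 = 0.5517.

0.5517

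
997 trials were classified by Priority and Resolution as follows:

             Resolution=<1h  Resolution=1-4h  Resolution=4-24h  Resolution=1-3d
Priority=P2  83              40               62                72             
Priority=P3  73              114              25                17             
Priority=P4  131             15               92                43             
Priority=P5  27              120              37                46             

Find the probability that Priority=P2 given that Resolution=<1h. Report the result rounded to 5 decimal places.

0.26433

Total with Resolution=<1h: 83 + 73 + 131 + 27 = 314.
P(Priority=P2 | Resolution=<1h) = 83/314 = 0.26433.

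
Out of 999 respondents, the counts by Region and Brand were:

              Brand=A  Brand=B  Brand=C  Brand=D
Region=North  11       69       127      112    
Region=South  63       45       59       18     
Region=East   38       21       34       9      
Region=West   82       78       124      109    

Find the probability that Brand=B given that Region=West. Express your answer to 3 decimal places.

0.198

Total with Region=West: 82 + 78 + 124 + 109 = 393.
P(Brand=B | Region=West) = 78/393 = 0.198.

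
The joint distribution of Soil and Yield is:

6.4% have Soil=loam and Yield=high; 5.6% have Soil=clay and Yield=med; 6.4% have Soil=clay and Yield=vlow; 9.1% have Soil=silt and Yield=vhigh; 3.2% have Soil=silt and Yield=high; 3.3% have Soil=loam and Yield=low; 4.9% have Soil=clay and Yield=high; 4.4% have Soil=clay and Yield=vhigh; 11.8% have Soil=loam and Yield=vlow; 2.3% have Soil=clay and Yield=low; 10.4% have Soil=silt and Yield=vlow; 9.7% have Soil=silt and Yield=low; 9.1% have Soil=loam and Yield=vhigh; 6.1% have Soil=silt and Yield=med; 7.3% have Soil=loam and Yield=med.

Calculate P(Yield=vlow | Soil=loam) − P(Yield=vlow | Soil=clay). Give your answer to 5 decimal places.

P(Soil=loam) = 0.118 + 0.033 + 0.073 + 0.064 + 0.091 = 0.379; P(Yield=vlow | Soil=loam) = 0.118/0.379 = 0.311346.
P(Soil=clay) = 0.064 + 0.023 + 0.056 + 0.049 + 0.044 = 0.236; P(Yield=vlow | Soil=clay) = 0.064/0.236 = 0.271186.
Difference = 0.04016.

0.04016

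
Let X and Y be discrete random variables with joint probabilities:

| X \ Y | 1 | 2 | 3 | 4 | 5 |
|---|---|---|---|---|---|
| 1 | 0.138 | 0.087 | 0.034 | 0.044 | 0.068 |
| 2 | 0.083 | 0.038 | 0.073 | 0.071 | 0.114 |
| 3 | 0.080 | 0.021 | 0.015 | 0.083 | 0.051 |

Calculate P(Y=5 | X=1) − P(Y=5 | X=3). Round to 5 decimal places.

P(X=1) = 0.138 + 0.087 + 0.034 + 0.044 + 0.068 = 0.371; P(Y=5 | X=1) = 0.068/0.371 = 0.183288.
P(X=3) = 0.080 + 0.021 + 0.015 + 0.083 + 0.051 = 0.250; P(Y=5 | X=3) = 0.051/0.250 = 0.204000.
Difference = -0.02071.

-0.02071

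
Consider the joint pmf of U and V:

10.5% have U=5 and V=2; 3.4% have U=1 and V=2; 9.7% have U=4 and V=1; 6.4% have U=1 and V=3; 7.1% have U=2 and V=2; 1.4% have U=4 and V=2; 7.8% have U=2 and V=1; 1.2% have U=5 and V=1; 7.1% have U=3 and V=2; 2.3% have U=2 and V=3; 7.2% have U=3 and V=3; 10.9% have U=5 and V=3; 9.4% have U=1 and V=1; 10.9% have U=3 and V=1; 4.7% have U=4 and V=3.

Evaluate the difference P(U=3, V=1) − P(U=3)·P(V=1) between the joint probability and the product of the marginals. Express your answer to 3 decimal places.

P(U=3) = 0.109 + 0.071 + 0.072 = 0.252.
P(V=1) = 0.094 + 0.078 + 0.109 + 0.097 + 0.012 = 0.390.
P(U=3, V=1) − P(U=3)P(V=1) = 0.109 − 0.252×0.390 = 0.011.

0.011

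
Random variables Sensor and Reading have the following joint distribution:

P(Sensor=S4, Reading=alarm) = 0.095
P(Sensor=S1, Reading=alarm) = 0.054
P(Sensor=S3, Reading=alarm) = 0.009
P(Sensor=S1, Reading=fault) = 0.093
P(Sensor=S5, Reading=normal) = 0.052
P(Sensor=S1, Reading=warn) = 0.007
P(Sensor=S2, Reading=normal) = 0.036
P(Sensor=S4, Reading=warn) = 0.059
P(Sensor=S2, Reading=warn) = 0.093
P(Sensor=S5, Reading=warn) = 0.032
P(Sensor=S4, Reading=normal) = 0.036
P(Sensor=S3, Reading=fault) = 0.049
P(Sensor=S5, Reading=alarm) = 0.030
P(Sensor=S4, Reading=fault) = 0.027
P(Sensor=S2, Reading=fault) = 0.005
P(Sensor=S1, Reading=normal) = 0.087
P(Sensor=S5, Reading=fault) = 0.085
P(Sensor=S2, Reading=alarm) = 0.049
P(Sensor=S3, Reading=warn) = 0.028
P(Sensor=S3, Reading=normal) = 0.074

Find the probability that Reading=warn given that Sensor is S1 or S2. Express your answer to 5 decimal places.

P(Sensor=S1) = 0.087 + 0.007 + 0.054 + 0.093 = 0.241.
P(Sensor=S2) = 0.036 + 0.093 + 0.049 + 0.005 = 0.183.
P(Sensor ∈ {S1, S2}) = 0.241 + 0.183 = 0.424; P(Reading=warn, Sensor ∈ {S1, S2}) = 0.007 + 0.093 = 0.100.
P(Reading=warn | Sensor ∈ {S1, S2}) = 0.100/0.424 = 0.23585.

0.23585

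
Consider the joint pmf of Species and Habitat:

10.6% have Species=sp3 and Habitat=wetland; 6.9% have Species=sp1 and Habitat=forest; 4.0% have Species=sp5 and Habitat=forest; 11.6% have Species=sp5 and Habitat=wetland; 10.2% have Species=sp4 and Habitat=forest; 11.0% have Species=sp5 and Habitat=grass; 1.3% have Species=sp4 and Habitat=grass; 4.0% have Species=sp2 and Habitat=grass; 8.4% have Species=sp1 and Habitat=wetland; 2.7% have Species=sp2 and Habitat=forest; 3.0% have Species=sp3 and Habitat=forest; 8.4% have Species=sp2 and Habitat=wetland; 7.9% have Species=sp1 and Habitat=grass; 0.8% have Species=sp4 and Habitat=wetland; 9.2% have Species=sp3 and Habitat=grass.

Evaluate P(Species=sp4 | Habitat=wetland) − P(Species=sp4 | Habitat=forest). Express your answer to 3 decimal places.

-0.360

P(Habitat=wetland) = 0.084 + 0.084 + 0.106 + 0.008 + 0.116 = 0.398; P(Species=sp4 | Habitat=wetland) = 0.008/0.398 = 0.0201.
P(Habitat=forest) = 0.069 + 0.027 + 0.030 + 0.102 + 0.040 = 0.268; P(Species=sp4 | Habitat=forest) = 0.102/0.268 = 0.3806.
Difference = -0.360.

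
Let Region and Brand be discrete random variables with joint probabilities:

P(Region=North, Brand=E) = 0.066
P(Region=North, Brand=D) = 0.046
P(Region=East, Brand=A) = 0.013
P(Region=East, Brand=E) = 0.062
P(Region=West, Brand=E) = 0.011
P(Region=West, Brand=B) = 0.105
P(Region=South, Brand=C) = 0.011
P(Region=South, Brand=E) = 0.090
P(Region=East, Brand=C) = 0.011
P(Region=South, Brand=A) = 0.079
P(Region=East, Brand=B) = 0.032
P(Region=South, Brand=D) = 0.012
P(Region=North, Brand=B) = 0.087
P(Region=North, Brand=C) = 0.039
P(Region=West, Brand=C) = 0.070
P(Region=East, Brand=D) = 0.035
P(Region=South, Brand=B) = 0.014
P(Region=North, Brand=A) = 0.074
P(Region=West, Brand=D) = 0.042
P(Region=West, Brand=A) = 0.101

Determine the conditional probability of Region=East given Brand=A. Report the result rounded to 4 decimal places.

0.0487

P(Brand=A) = 0.074 + 0.079 + 0.013 + 0.101 = 0.267.
P(Region=East | Brand=A) = 0.013/0.267 = 0.0487.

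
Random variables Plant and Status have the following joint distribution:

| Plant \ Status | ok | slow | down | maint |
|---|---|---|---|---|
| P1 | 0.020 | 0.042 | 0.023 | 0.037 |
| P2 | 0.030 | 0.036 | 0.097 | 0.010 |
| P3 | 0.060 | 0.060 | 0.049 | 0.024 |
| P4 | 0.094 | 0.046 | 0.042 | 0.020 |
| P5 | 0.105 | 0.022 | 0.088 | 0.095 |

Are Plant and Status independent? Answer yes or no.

no

P(Plant=P2) = 0.173 and P(Status=down) = 0.299, so their product is 0.05173, but P(Plant=P2, Status=down) = 0.097. Since these differ, Plant and Status are not independent.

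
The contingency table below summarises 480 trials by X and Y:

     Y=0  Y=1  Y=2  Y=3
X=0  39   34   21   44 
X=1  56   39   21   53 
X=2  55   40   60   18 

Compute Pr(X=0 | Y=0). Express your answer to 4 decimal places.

Total with Y=0: 39 + 56 + 55 = 150.
P(X=0 | Y=0) = 39/150 = 0.2600.

0.2600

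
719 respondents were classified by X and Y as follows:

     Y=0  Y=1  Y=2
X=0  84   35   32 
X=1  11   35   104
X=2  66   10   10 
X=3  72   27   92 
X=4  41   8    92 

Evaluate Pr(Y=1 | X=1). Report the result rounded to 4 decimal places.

0.2333

Total with X=1: 11 + 35 + 104 = 150.
P(Y=1 | X=1) = 35/150 = 0.2333.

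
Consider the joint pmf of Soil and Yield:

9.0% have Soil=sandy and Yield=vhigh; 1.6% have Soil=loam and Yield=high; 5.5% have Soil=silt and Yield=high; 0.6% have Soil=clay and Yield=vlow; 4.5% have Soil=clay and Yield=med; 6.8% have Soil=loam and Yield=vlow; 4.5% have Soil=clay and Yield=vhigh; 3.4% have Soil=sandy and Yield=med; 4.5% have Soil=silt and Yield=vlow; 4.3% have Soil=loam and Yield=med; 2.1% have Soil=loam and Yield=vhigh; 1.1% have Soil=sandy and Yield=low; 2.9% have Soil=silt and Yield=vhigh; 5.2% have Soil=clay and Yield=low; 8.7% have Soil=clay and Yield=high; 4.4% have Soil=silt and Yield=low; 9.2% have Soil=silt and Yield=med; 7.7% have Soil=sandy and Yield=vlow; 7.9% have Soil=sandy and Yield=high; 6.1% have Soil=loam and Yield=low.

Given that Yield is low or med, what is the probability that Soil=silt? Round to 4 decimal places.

P(Yield=low) = 0.011 + 0.061 + 0.052 + 0.044 = 0.168.
P(Yield=med) = 0.034 + 0.043 + 0.045 + 0.092 = 0.214.
P(Yield ∈ {low, med}) = 0.168 + 0.214 = 0.382; P(Soil=silt, Yield ∈ {low, med}) = 0.044 + 0.092 = 0.136.
P(Soil=silt | Yield ∈ {low, med}) = 0.136/0.382 = 0.3560.

0.3560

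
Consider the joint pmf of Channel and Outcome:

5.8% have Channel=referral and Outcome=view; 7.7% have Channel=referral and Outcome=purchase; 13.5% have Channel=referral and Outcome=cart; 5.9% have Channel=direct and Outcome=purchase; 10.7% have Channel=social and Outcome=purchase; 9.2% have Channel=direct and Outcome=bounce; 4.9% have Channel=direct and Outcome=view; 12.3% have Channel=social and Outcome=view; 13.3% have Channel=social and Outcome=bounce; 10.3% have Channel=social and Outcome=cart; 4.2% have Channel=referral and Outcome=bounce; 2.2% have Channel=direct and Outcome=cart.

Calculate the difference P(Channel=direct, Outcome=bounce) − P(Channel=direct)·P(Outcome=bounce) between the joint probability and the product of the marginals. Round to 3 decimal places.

P(Channel=direct) = 0.092 + 0.049 + 0.022 + 0.059 = 0.222.
P(Outcome=bounce) = 0.133 + 0.092 + 0.042 = 0.267.
P(Channel=direct, Outcome=bounce) − P(Channel=direct)P(Outcome=bounce) = 0.092 − 0.222×0.267 = 0.033.

0.033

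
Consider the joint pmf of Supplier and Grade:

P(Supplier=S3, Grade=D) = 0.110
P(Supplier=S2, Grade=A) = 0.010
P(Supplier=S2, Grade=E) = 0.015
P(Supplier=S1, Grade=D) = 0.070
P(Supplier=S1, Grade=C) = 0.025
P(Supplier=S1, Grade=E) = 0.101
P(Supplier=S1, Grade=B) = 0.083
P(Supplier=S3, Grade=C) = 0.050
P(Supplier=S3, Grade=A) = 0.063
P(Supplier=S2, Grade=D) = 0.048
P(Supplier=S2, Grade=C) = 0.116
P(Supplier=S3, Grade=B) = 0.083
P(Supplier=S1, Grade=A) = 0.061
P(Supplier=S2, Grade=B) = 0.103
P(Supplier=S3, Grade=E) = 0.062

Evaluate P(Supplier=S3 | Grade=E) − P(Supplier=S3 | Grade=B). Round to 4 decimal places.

0.0398

P(Grade=E) = 0.101 + 0.015 + 0.062 = 0.178; P(Supplier=S3 | Grade=E) = 0.062/0.178 = 0.34831.
P(Grade=B) = 0.083 + 0.103 + 0.083 = 0.269; P(Supplier=S3 | Grade=B) = 0.083/0.269 = 0.30855.
Difference = 0.0398.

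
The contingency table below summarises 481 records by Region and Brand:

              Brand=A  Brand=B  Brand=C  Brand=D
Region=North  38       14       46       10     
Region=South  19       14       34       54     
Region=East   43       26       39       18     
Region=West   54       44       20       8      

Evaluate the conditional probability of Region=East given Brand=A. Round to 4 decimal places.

0.2792

Total with Brand=A: 38 + 19 + 43 + 54 = 154.
P(Region=East | Brand=A) = 43/154 = 0.2792.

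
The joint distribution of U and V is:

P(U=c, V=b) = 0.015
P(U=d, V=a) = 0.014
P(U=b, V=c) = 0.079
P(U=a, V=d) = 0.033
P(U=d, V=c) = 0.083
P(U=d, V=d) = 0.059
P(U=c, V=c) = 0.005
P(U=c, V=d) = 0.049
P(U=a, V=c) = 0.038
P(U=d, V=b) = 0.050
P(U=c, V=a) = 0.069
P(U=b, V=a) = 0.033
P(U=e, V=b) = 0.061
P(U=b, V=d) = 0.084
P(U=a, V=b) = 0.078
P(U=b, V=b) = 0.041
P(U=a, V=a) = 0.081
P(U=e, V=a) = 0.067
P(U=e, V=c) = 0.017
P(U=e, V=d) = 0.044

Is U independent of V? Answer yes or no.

no

P(U=d) = 0.206 and P(V=a) = 0.264, so their product is 0.05438, but P(U=d, V=a) = 0.014. Since these differ, U and V are not independent.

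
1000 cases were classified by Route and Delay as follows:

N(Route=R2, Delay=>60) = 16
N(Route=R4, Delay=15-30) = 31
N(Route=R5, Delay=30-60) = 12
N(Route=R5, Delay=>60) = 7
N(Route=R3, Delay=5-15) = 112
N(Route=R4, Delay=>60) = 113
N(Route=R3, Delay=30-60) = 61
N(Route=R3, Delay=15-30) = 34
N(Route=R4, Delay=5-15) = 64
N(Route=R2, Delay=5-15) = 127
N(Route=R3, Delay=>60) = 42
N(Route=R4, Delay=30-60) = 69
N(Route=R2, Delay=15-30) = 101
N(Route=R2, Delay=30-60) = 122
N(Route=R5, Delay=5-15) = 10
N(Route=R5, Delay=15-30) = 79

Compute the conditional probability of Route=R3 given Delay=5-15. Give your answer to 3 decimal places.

0.358

Total with Delay=5-15: 127 + 112 + 64 + 10 = 313.
P(Route=R3 | Delay=5-15) = 112/313 = 0.358.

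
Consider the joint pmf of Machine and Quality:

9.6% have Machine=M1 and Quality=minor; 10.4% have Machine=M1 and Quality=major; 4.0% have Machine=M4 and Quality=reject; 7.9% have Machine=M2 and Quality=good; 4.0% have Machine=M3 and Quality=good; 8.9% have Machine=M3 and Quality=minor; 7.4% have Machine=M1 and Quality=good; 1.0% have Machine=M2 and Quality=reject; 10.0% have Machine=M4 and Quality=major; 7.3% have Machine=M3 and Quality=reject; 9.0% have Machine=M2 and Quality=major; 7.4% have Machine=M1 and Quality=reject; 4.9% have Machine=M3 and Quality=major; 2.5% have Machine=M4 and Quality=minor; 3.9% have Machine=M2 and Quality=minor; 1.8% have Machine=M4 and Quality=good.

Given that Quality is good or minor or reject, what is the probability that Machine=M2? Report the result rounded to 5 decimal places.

0.19482

P(Quality=good) = 0.074 + 0.079 + 0.040 + 0.018 = 0.211.
P(Quality=minor) = 0.096 + 0.039 + 0.089 + 0.025 = 0.249.
P(Quality=reject) = 0.074 + 0.010 + 0.073 + 0.040 = 0.197.
P(Quality ∈ {good, minor, reject}) = 0.211 + 0.249 + 0.197 = 0.657; P(Machine=M2, Quality ∈ {good, minor, reject}) = 0.079 + 0.039 + 0.010 = 0.128.
P(Machine=M2 | Quality ∈ {good, minor, reject}) = 0.128/0.657 = 0.19482.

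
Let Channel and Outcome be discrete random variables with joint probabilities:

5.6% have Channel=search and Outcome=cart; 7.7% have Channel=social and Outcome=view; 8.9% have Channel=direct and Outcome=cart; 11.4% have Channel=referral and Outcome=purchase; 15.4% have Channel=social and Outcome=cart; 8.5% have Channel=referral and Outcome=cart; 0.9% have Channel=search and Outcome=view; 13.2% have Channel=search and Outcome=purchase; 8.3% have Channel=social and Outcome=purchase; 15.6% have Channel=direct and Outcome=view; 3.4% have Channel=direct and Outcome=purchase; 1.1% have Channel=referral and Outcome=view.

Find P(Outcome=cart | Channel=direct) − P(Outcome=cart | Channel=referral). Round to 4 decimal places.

-0.0858

P(Channel=direct) = 0.156 + 0.089 + 0.034 = 0.279; P(Outcome=cart | Channel=direct) = 0.089/0.279 = 0.31900.
P(Channel=referral) = 0.011 + 0.085 + 0.114 = 0.210; P(Outcome=cart | Channel=referral) = 0.085/0.210 = 0.40476.
Difference = -0.0858.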